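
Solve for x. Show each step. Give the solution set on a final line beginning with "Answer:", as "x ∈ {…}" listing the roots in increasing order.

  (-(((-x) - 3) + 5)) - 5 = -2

Step 1. [(-(((-x) - 3) + 5)) - 5 = -2] -5 is outermost — add 5 both sides ⇒ sub: -(((-x) - 3) + 5) = 3.
Step 2. [-(((-x) - 3) + 5) = 3] leading − — multiply by −1. So neg: ((-x) - 3) + 5 = -3.
Step 3. [((-x) - 3) + 5 = -3] 5 comes off first (subtract 5). So sub: (-x) - 3 = -8.
Step 4. [(-x) - 3 = -8] 3 comes off first (add 3). So sub: -x = -5.
Step 5. [-x = -5] LHS negated; negate both sides, so neg: x = 5.

Answer: x ∈ {5}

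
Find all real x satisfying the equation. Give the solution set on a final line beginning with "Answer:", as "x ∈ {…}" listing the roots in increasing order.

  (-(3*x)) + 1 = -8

Step 1. [(-(3*x)) + 1 = -8] peel the +1: subtract 1 from each side ⇒ sub: -(3*x) = -9.
Step 2. [-(3*x) = -9] LHS negated; negate both sides. So neg: 3*x = 9.
Step 3. [3*x = 9] leading coefficient 3: divide by 3. So div: x = 3.

Answer: x ∈ {3}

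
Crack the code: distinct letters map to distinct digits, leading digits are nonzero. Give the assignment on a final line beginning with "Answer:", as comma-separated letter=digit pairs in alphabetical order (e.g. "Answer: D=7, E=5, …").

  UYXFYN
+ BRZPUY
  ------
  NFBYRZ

Step 1. [col 1: N + Y ≡ Z (mod 10)] no forcing yet in column 1 (carry-in 0); Z=4 is free and consistent — try it, so Z=4.
Step 2. [col 1: N + Y ≡ Z (mod 10)] column 1 (N + Y ≡ Z (mod 10), carry-in 0) doesn't pin N yet; pick N=6 and continue ⇒ N=6.
Step 3. [col 1: N + Y ≡ Z (mod 10)] column 1 reads N+Y+carry(0)=Z with N=6, Z=4; with digits 4,6 already taken and all letters distinct, the only value for Y is 8. So Y=8.
Step 4. [col 2: Y + U ≡ R (mod 10)] column 2 (Y + U ≡ R (mod 10), carry-in 1) doesn't pin U yet; pick U=2 and continue ⇒ U=2.
Step 5. [col 2: Y + U ≡ R (mod 10)] in column 2 we have Y+U≡R with carry-in 1; given Y=8, U=2 and digits 2,4,6,8 already taken and all letters distinct, that pins R to 1 ⇒ R=1.
Step 6. [col 3: F + P ≡ Y (mod 10)] no forcing yet in column 3 (carry-in 1); P=7 is free and consistent — try it ⇒ P=7.
Step 7. [col 3: F + P ≡ Y (mod 10)] column 3: given P=7, Y=8, carry-in 1, and digits 1,2,4,6,7,8 already taken and all letters distinct, F+P≡Y (mod 10) forces F=0 ⇒ F=0.
Step 8. [col 4: X + Z ≡ B (mod 10)] column 4 (X + Z ≡ B (mod 10), carry-in 0) doesn't pin B yet; pick B=3 and continue. So B=3.
Step 9. [col 4: X + Z ≡ B (mod 10)] column 4: given Z=4, B=3, carry-in 0, and digits 0,1,2,3,4,6,7,8 already taken and all letters distinct, X+Z≡B (mod 10) forces X=9. So X=9.

Answer: B=3, F=0, N=6, P=7, R=1, U=2, X=9, Y=8, Z=4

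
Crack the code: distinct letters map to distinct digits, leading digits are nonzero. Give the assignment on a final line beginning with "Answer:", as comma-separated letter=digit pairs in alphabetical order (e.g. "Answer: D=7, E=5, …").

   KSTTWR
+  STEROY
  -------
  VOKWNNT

Step 1. [col 1: R + Y ≡ T (mod 10)] several values work for Y in column 1 (R + Y ≡ T (mod 10), carry-in 0); try Y=6. So Y=6.
Step 2. [col 1: R + Y ≡ T (mod 10)] no forcing yet in column 1 (carry-in 0); T=5 is free and consistent — try it ⇒ T=5.
Step 3. [V] the sum has 7 digits but both addends have 6; that extra leading digit V is the final carry, namely 1, so V=1.
Step 4. [col 1: R + Y ≡ T (mod 10)] column 1 reads R+Y+carry(0)=T with Y=6, T=5; with digits 1,5,6 already taken and all letters distinct, the only value for R is 9, so R=9.
Step 5. [col 2: W + O ≡ N (mod 10)] N=4 is one option consistent with column 2 (W + O ≡ N (mod 10), carry-in 1) — take it. So N=4.
Step 6. [col 2: W + O ≡ N (mod 10)] O=0 is one option consistent with column 2 (W + O ≡ N (mod 10), carry-in 1) — take it. So O=0.
Step 7. [col 2: W + O ≡ N (mod 10)] in column 2 we have W+O≡N with carry-in 1; given O=0, N=4 and digits 0,1,4,5,6,9 already taken and all letters distinct, that pins W to 3, so W=3.
Step 8. [col 4: T + E ≡ W (mod 10)] column 4 reads T+E+carry(1)=W with T=5, W=3; with digits 0,1,3,4,5,6,9 already taken and all letters distinct, the only value for E is 7. So E=7.
Step 9. [col 5: S + T ≡ K (mod 10)] in column 5 we have S+T≡K with carry-in 1; given T=5 and digits 0,1,3,4,5,6,7,9 already taken and all letters distinct, that pins K to 8. So K=8.
Step 10. [col 5: S + T ≡ K (mod 10)] in column 5 we have S+T≡K with carry-in 1; given T=5, K=8 and digits 0,1,3,4,5,6,7,8,9 already taken and all letters distinct, that pins S to 2. So S=2.

Answer: E=7, K=8, N=4, O=0, R=9, S=2, T=5, V=1, W=3, Y=6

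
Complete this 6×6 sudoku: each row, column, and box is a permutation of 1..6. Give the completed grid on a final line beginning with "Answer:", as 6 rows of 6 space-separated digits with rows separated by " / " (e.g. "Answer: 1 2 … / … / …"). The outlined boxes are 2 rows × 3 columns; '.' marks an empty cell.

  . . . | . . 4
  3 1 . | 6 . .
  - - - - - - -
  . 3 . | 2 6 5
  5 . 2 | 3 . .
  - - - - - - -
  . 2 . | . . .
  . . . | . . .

Step 1. [r1c5∈{1,2,3,5}] in row 1, 3 fits only at r1c5. So r1c5=3.
Step 2. [r4c5∈{1,4}] in box 4, 4 fits only at r4c5 ⇒ r4c5=4.
Step 3. [r6c2∈{4,5,6}] in col 2, 4 fits only at r6c2, so r6c2=4.
Step 4. [r1c2∈{5,6}] col 2 places 5 nowhere but r1c2 ⇒ r1c2=5.
Step 5. [r2c5∈{2,5}] r2c5 is the only open cell in row 2 admitting 5. So r2c5=5.
Step 6. [r5c5∈{1}] r5c5's peers cover all but 1. So r5c5=1.
Step 7. [r5c1∈{6}] r5c1 is down to just 6, so r5c1=6.
Step 8. [r3c1∈{1,4}] in col 1, 4 fits only at r3c1 ⇒ r3c1=4.
Step 9. [r6c6∈{2,3,6}] r6c6 is the only open cell in row 6 admitting 6, so r6c6=6.
Step 10. [r6c3∈{1,3,5}] r6c3 is the only open cell in row 6 admitting 3 ⇒ r6c3=3.
Step 11. [r6c4∈{5}] nothing but 5 survives at r6c4 ⇒ r6c4=5.
Step 12. [r2c6∈{2}] r2c6 is down to just 2. So r2c6=2.
Step 13. [r6c1∈{1}] nothing but 1 survives at r6c1. So r6c1=1.
Step 14. [r5c4∈{4}] r5c4's peers cover all but 4 ⇒ r5c4=4.
Step 15. [r1c1∈{2}] only 2 remains possible at r1c1. So r1c1=2.
Step 16. [r4c2∈{6}] r4c2 is down to just 6, so r4c2=6.
Step 17. [r5c6∈{3}] nothing but 3 survives at r5c6. So r5c6=3.
Step 18. [r4c6∈{1}] r4c6 has the single candidate 1 ⇒ r4c6=1.
Step 19. [r3c3∈{1}] r3c3 has the single candidate 1 ⇒ r3c3=1.
Step 20. [r6c5∈{2}] r6c5's peers cover all but 2, so r6c5=2.
Step 21. [r1c3∈{6}] r1c3 is down to just 6, so r1c3=6.
Step 22. [r1c4∈{1}] r1c4 has the single candidate 1. So r1c4=1.
Step 23. [r2c3∈{4}] r2c3 is down to just 4, so r2c3=4.
Step 24. [r5c3∈{5}] nothing but 5 survives at r5c3, so r5c3=5.

Answer: 2 5 6 1 3 4 / 3 1 4 6 5 2 / 4 3 1 2 6 5 / 5 6 2 3 4 1 / 6 2 5 4 1 3 / 1 4 3 5 2 6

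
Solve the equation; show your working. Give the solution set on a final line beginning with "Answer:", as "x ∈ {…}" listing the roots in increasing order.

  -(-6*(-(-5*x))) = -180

Step 1. [-(-6*(-(-5*x))) = -180] flip signs both sides ⇒ neg: -6*(-(-5*x)) = 180.
Step 2. [-6*(-(-5*x)) = 180] -6·(inner) — divide through by -6, so div: -(-5*x) = -30.
Step 3. [-(-5*x) = -30] flip signs both sides ⇒ neg: -5*x = 30.
Step 4. [-5*x = 30] -5·(inner) — divide through by -5. So div: x = -6.

Answer: x ∈ {-6}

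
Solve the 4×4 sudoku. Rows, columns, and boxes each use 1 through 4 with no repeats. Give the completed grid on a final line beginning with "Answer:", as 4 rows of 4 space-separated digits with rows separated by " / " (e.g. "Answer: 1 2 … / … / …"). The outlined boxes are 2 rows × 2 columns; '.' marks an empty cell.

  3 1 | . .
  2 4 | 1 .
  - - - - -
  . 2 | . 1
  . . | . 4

Step 1. [r4c3∈{2,3}] 2 has one home in row 4: r4c3. So r4c3=2.
Step 2. [r3c1∈{4}] only 4 remains possible at r3c1 ⇒ r3c1=4.
Step 3. [r4c2∈{3}] r4c2 has the single candidate 3 ⇒ r4c2=3.
Step 4. [r4c1∈{1}] only 1 remains possible at r4c1. So r4c1=1.
Step 5. [r3c3∈{3}] nothing but 3 survives at r3c3, so r3c3=3.
Step 6. [r1c4∈{2}] r1c4's peers cover all but 2 ⇒ r1c4=2.
Step 7. [r2c4∈{3}] r2c4 has the single candidate 3, so r2c4=3.
Step 8. [r1c3∈{4}] nothing but 4 survives at r1c3. So r1c3=4.

Answer: 3 1 4 2 / 2 4 1 3 / 4 2 3 1 / 1 3 2 4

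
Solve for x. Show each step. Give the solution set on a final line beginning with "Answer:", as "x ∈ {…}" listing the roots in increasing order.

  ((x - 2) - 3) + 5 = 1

Step 1. [((x - 2) - 3) + 5 = 1] subtract 5: x sits inside (… + 5) ⇒ sub: (x - 2) - 3 = -4.
Step 2. [(x - 2) - 3 = -4] -3 is outermost — add 3 both sides, so sub: x - 2 = -1.
Step 3. [x - 2 = -1] the outer -2 inverts by adding 2 ⇒ sub: x = 1.

Answer: x ∈ {1}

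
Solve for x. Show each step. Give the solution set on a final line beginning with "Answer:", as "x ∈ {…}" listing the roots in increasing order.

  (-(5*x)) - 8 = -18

Step 1. [(-(5*x)) - 8 = -18] peel the -8: add 8 from each side ⇒ sub: -(5*x) = -10.
Step 2. [-(5*x) = -10] flip signs both sides. So neg: 5*x = 10.
Step 3. [5*x = 10] 5·(inner) — divide through by 5 ⇒ div: x = 2.

Answer: x ∈ {2}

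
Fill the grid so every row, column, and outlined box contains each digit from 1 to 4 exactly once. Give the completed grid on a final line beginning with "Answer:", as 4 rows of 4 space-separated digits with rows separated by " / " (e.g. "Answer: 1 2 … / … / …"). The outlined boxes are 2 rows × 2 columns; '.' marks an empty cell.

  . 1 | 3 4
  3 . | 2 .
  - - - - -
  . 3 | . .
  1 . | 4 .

Step 1. [r4c2∈{2}] r4c2 is down to just 2. So r4c2=2.
Step 2. [r3c3∈{1}] only 1 remains possible at r3c3, so r3c3=1.
Step 3. [r2c4∈{1}] r2c4 has the single candidate 1 ⇒ r2c4=1.
Step 4. [r2c2∈{4}] nothing but 4 survives at r2c2. So r2c2=4.
Step 5. [r3c1∈{4}] nothing but 4 survives at r3c1 ⇒ r3c1=4.
Step 6. [r1c1∈{2}] r1c1 is down to just 2, so r1c1=2.
Step 7. [r3c4∈{2}] r3c4 has the single candidate 2, so r3c4=2.
Step 8. [r4c4∈{3}] nothing but 3 survives at r4c4, so r4c4=3.

Answer: 2 1 3 4 / 3 4 2 1 / 4 3 1 2 / 1 2 4 3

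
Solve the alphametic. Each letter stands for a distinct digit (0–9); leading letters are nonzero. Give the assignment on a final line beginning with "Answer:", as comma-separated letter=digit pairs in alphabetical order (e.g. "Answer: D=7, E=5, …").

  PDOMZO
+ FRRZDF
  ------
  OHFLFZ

Step 1. [col 1: O + F ≡ Z (mod 10)] O=9 is one option consistent with column 1 (O + F ≡ Z (mod 10), carry-in 0) — take it. So O=9.
Step 2. [col 1: O + F ≡ Z (mod 10)] F=2 is one option consistent with column 1 (O + F ≡ Z (mod 10), carry-in 0) — take it. So F=2.
Step 3. [col 1: O + F ≡ Z (mod 10)] in column 1 we have O+F≡Z with carry-in 0; given O=9, F=2 and digits 2,9 already taken and all letters distinct, that pins Z to 1 ⇒ Z=1.
Step 4. [col 2: Z + D ≡ F (mod 10)] column 2 reads Z+D+carry(1)=F with Z=1, F=2; with digits 1,2,9 already taken and all letters distinct, the only value for D is 0 ⇒ D=0.
Step 5. [col 3: M + Z ≡ L (mod 10)] M=5 is one option consistent with column 3 (M + Z ≡ L (mod 10), carry-in 0) — take it, so M=5.
Step 6. [col 3: M + Z ≡ L (mod 10)] column 3: given M=5, Z=1, carry-in 0, and digits 0,1,2,5,9 already taken and all letters distinct, M+Z≡L (mod 10) forces L=6. So L=6.
Step 7. [col 4: O + R ≡ F (mod 10)] from column 4 (O=9, F=2, carry-in 0, digits 0,1,2,5,6,9 already taken and all letters distinct): R must equal 3. So R=3.
Step 8. [col 5: D + R ≡ H (mod 10)] from column 5 (D=0, R=3, carry-in 1, digits 0,1,2,3,5,6,9 already taken and all letters distinct): H must equal 4, so H=4.
Step 9. [col 6: P + F ≡ O (mod 10)] column 6 reads P+F+carry(0)=O with F=2, O=9; with digits 0,1,2,3,4,5,6,9 already taken and all letters distinct, the only value for P is 7. So P=7.

Answer: D=0, F=2, H=4, L=6, M=5, O=9, P=7, R=3, Z=1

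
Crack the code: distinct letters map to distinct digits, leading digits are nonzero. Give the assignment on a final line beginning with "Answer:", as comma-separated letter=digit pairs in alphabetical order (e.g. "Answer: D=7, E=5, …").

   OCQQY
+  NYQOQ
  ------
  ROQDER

Step 1. [col 1: Y + Q ≡ R (mod 10)] several values work for Q in column 1 (Y + Q ≡ R (mod 10), carry-in 0); try Q=3, so Q=3.
Step 2. [col 1: Y + Q ≡ R (mod 10)] column 1 (Y + Q ≡ R (mod 10), carry-in 0) doesn't pin Y yet; pick Y=8 and continue. So Y=8.
Step 3. [col 1: Y + Q ≡ R (mod 10)] in column 1 we have Y+Q≡R with carry-in 0; given Y=8, Q=3 and digits 3,8 already taken and all letters distinct, that pins R to 1. So R=1.
Step 4. [col 2: Q + O ≡ E (mod 10)] column 2 (Q + O ≡ E (mod 10), carry-in 1) doesn't pin E yet; pick E=0 and continue ⇒ E=0.
Step 5. [col 2: Q + O ≡ E (mod 10)] from column 2 (Q=3, E=0, carry-in 1, digits 0,1,3,8 already taken and all letters distinct): O must equal 6. So O=6.
Step 6. [col 3: Q + Q ≡ D (mod 10)] in column 3 we have Q+Q≡D with carry-in 1; given Q=3 and digits 0,1,3,6,8 already taken and all letters distinct, that pins D to 7, so D=7.
Step 7. [col 4: C + Y ≡ Q (mod 10)] column 4: given Y=8, Q=3, carry-in 0, and digits 0,1,3,6,7,8 already taken and all letters distinct, C+Y≡Q (mod 10) forces C=5 ⇒ C=5.
Step 8. [col 5: O + N ≡ O (mod 10)] column 5: given O=6, carry-in 1, and digits 0,1,3,5,6,7,8 already taken and all letters distinct, O+N≡O (mod 10) forces N=9 ⇒ N=9.

Answer: C=5, D=7, E=0, N=9, O=6, Q=3, R=1, Y=8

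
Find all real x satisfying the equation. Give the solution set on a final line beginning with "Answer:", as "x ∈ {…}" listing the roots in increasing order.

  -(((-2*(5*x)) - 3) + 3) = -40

Step 1. [-(((-2*(5*x)) - 3) + 3) = -40] flip signs both sides. So neg: ((-2*(5*x)) - 3) + 3 = 40.
Step 2. [((-2*(5*x)) - 3) + 3 = 40] 3 comes off first (subtract 3) ⇒ sub: (-2*(5*x)) - 3 = 37.
Step 3. [(-2*(5*x)) - 3 = 37] -3 is outermost — add 3 both sides. So sub: -2*(5*x) = 40.
Step 4. [-2*(5*x) = 40] divide by the outer -2, so div: 5*x = -20.
Step 5. [5*x = -20] divide by the outer 5 ⇒ div: x = -4.

Answer: x ∈ {-4}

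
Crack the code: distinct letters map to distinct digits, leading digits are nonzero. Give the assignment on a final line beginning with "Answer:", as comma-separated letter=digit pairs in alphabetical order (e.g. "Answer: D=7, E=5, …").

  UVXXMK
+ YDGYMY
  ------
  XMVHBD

Step 1. [col 1: K + Y ≡ D (mod 10)] several values work for Y in column 1 (K + Y ≡ D (mod 10), carry-in 0); try Y=6, so Y=6.
Step 2. [col 1: K + Y ≡ D (mod 10)] column 1 (K + Y ≡ D (mod 10), carry-in 0) doesn't pin K yet; pick K=7 and continue. So K=7.
Step 3. [col 1: K + Y ≡ D (mod 10)] column 1: given K=7, Y=6, carry-in 0, and digits 6,7 already taken and all letters distinct, K+Y≡D (mod 10) forces D=3, so D=3.
Step 4. [col 2: M + M ≡ B (mod 10)] column 2 (M + M ≡ B (mod 10), carry-in 1) doesn't pin B yet; pick B=5 and continue, so B=5.
Step 5. [col 2: M + M ≡ B (mod 10)] in column 2 we have M+M≡B with carry-in 1; given B=5 and digits 3,5,6,7 already taken and all letters distinct, that pins M to 2, so M=2.
Step 6. [col 3: X + Y ≡ H (mod 10)] several values work for H in column 3 (X + Y ≡ H (mod 10), carry-in 0); try H=4, so H=4.
Step 7. [col 3: X + Y ≡ H (mod 10)] from column 3 (Y=6, H=4, carry-in 0, digits 2,3,4,5,6,7 already taken and all letters distinct): X must equal 8, so X=8.
Step 8. [col 4: X + G ≡ V (mod 10)] no forcing yet in column 4 (carry-in 1); V=9 is free and consistent — try it, so V=9.
Step 9. [col 4: X + G ≡ V (mod 10)] from column 4 (X=8, V=9, carry-in 1, digits 2,3,4,5,6,7,8,9 already taken and all letters distinct): G must equal 0 ⇒ G=0.
Step 10. [col 6: U + Y ≡ X (mod 10)] in column 6 we have U+Y≡X with carry-in 1; given Y=6, X=8 and digits 0,2,3,4,5,6,7,8,9 already taken and all letters distinct, that pins U to 1. So U=1.

Answer: B=5, D=3, G=0, H=4, K=7, M=2, U=1, V=9, X=8, Y=6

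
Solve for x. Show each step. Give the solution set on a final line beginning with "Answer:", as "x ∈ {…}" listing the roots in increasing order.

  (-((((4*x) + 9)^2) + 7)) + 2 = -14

Step 1. [(-((((4*x) + 9)^2) + 7)) + 2 = -14] the outer +2 inverts by subtracting 2 ⇒ sub: -((((4*x) + 9)^2) + 7) = -16.
Step 2. [-((((4*x) + 9)^2) + 7) = -16] flip signs both sides. So neg: (((4*x) + 9)^2) + 7 = 16.
Step 3. [(((4*x) + 9)^2) + 7 = 16] the outer +7 inverts by subtracting 7. So sub: ((4*x) + 9)^2 = 9.
Step 4. [((4*x) + 9)^2 = 9] LHS squared, RHS 9 ≥ 0: apply √ (±), so sqrt: (4*x) + 9 = 3 or -3.
Step 5. [(4*x) + 9 = 3 or -3] peel the +9: subtract 9 from each side ⇒ sub: 4*x = -6 or -12.
Step 6. [4*x = -6 or -12] 4·(inner) — divide through by 4. So div: x = -3/2 or -3.

Answer: x ∈ {-3, -3/2}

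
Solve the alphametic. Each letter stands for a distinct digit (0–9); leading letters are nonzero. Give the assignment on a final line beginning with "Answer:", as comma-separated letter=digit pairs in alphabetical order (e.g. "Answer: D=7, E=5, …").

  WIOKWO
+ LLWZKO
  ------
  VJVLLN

Step 1. [col 1: O + O ≡ N (mod 10)] several values work for N in column 1 (O + O ≡ N (mod 10), carry-in 0); try N=6, so N=6.
Step 2. [col 1: O + O ≡ N (mod 10)] O=8 is one option consistent with column 1 (O + O ≡ N (mod 10), carry-in 0) — take it, so O=8.
Step 3. [col 2: W + K ≡ L (mod 10)] column 2 (W + K ≡ L (mod 10), carry-in 1) doesn't pin L yet; pick L=7 and continue, so L=7.
Step 4. [col 2: W + K ≡ L (mod 10)] column 2 (W + K ≡ L (mod 10), carry-in 1) doesn't pin W yet; pick W=1 and continue. So W=1.
Step 5. [col 2: W + K ≡ L (mod 10)] column 2: given W=1, L=7, carry-in 1, and digits 1,6,7,8 already taken and all letters distinct, W+K≡L (mod 10) forces K=5 ⇒ K=5.
Step 6. [col 3: K + Z ≡ L (mod 10)] in column 3 we have K+Z≡L with carry-in 0; given K=5, L=7 and digits 1,5,6,7,8 already taken and all letters distinct, that pins Z to 2. So Z=2.
Step 7. [col 4: O + W ≡ V (mod 10)] in column 4 we have O+W≡V with carry-in 0; given O=8, W=1 and digits 1,2,5,6,7,8 already taken and all letters distinct, that pins V to 9, so V=9.
Step 8. [col 5: I + L ≡ J (mod 10)] column 5: given L=7, carry-in 0, and digits 1,2,5,6,7,8,9 already taken and all letters distinct, I+L≡J (mod 10) forces J=0. So J=0.
Step 9. [col 5: I + L ≡ J (mod 10)] column 5: given L=7, J=0, carry-in 0, and digits 0,1,2,5,6,7,8,9 already taken and all letters distinct, I+L≡J (mod 10) forces I=3. So I=3.

Answer: I=3, J=0, K=5, L=7, N=6, O=8, V=9, W=1, Z=2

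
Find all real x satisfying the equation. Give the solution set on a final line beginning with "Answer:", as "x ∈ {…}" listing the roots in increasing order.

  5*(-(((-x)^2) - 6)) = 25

Step 1. [5*(-(((-x)^2) - 6)) = 25] divide by the outer 5 ⇒ div: -(((-x)^2) - 6) = 5.
Step 2. [-(((-x)^2) - 6) = 5] leading − — multiply by −1, so neg: ((-x)^2) - 6 = -5.
Step 3. [((-x)^2) - 6 = -5] -6 is outermost — add 6 both sides. So sub: (-x)^2 = 1.
Step 4. [(-x)^2 = 1] LHS squared, RHS 1 ≥ 0: apply √ (±). So sqrt: -x = 1 or -1.
Step 5. [-x = 1 or -1] flip signs both sides ⇒ neg: x = -1 or 1.

Answer: x ∈ {-1, 1}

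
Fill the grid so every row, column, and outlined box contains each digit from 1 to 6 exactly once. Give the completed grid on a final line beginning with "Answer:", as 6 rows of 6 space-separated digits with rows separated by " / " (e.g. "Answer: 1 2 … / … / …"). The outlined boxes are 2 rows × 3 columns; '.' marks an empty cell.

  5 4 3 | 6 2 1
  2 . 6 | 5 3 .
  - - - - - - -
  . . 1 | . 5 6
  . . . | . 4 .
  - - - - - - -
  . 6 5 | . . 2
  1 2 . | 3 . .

Step 1. [r3c2∈{3}] r3c2 has the single candidate 3 ⇒ r3c2=3.
Step 2. [r5c4∈{1,4}] 4 has one home in col 4: r5c4 ⇒ r5c4=4.
Step 3. [r4c4∈{1,2}] r4c4 is the only open cell in row 4 admitting 1. So r4c4=1.
Step 4. [r6c6∈{5}] only 5 remains possible at r6c6 ⇒ r6c6=5.
Step 5. [r6c3∈{4}] nothing but 4 survives at r6c3. So r6c3=4.
Step 6. [r3c1∈{4}] r3c1 is down to just 4. So r3c1=4.
Step 7. [r4c3∈{2}] nothing but 2 survives at r4c3. So r4c3=2.
Step 8. [r3c4∈{2}] r3c4 has the single candidate 2, so r3c4=2.
Step 9. [r4c2∈{5}] r4c2 has the single candidate 5, so r4c2=5.
Step 10. [r2c2∈{1}] only 1 remains possible at r2c2, so r2c2=1.
Step 11. [r4c1∈{6}] r4c1 is down to just 6. So r4c1=6.
Step 12. [r5c1∈{3}] only 3 remains possible at r5c1 ⇒ r5c1=3.
Step 13. [r5c5∈{1}] only 1 remains possible at r5c5. So r5c5=1.
Step 14. [r6c5∈{6}] nothing but 6 survives at r6c5. So r6c5=6.
Step 15. [r4c6∈{3}] r4c6 is down to just 3. So r4c6=3.
Step 16. [r2c6∈{4}] r2c6 is down to just 4, so r2c6=4.

Answer: 5 4 3 6 2 1 / 2 1 6 5 3 4 / 4 3 1 2 5 6 / 6 5 2 1 4 3 / 3 6 5 4 1 2 / 1 2 4 3 6 5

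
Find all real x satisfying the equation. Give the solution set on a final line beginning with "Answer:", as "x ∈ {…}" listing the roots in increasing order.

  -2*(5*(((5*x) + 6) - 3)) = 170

Step 1. [-2*(5*(((5*x) + 6) - 3)) = 170] -2 out front; divide by -2 ⇒ div: 5*(((5*x) + 6) - 3) = -85.
Step 2. [5*(((5*x) + 6) - 3) = -85] LHS = 5·(…); ÷5 both sides ⇒ div: ((5*x) + 6) - 3 = -17.
Step 3. [((5*x) + 6) - 3 = -17] the outer -3 inverts by adding 3, so sub: (5*x) + 6 = -14.
Step 4. [(5*x) + 6 = -14] the outer +6 inverts by subtracting 6. So sub: 5*x = -20.
Step 5. [5*x = -20] divide by the outer 5 ⇒ div: x = -4.

Answer: x ∈ {-4}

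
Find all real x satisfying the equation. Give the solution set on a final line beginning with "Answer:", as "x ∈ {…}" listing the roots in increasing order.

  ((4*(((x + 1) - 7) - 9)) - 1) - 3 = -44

Step 1. [((4*(((x + 1) - 7) - 9)) - 1) - 3 = -44] add 3: x sits inside (… - 3), so sub: (4*(((x + 1) - 7) - 9)) - 1 = -41.
Step 2. [(4*(((x + 1) - 7) - 9)) - 1 = -41] peel the -1: add 1 from each side, so sub: 4*(((x + 1) - 7) - 9) = -40.
Step 3. [4*(((x + 1) - 7) - 9) = -40] 4·(inner) — divide through by 4, so div: ((x + 1) - 7) - 9 = -10.
Step 4. [((x + 1) - 7) - 9 = -10] -9 is outermost — add 9 both sides ⇒ sub: (x + 1) - 7 = -1.
Step 5. [(x + 1) - 7 = -1] 7 comes off first (add 7) ⇒ sub: x + 1 = 6.
Step 6. [x + 1 = 6] the outer +1 inverts by subtracting 1 ⇒ sub: x = 5.

Answer: x ∈ {5}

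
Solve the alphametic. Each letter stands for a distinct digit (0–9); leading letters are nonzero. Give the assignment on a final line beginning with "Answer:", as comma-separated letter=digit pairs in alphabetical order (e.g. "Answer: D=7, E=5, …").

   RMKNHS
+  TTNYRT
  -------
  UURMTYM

Step 1. [col 1: S + T ≡ M (mod 10)] column 1 (S + T ≡ M (mod 10), carry-in 0) doesn't pin S yet; pick S=2 and continue, so S=2.
Step 2. [col 1: S + T ≡ M (mod 10)] column 1 (S + T ≡ M (mod 10), carry-in 0) doesn't pin M yet; pick M=8 and continue ⇒ M=8.
Step 3. [U] the sum has 7 digits but both addends have 6; that extra leading digit U is the final carry, namely 1, so U=1.
Step 4. [col 1: S + T ≡ M (mod 10)] column 1: given S=2, M=8, carry-in 0, and digits 1,2,8 already taken and all letters distinct, S+T≡M (mod 10) forces T=6. So T=6.
Step 5. [col 2: H + R ≡ Y (mod 10)] several values work for H in column 2 (H + R ≡ Y (mod 10), carry-in 0); try H=5 ⇒ H=5.
Step 6. [col 2: H + R ≡ Y (mod 10)] column 2 (H + R ≡ Y (mod 10), carry-in 0) doesn't pin R yet; pick R=4 and continue. So R=4.
Step 7. [col 2: H + R ≡ Y (mod 10)] column 2: given H=5, R=4, carry-in 0, and digits 1,2,4,5,6,8 already taken and all letters distinct, H+R≡Y (mod 10) forces Y=9. So Y=9.
Step 8. [col 3: N + Y ≡ T (mod 10)] column 3: given Y=9, T=6, carry-in 0, and digits 1,2,4,5,6,8,9 already taken and all letters distinct, N+Y≡T (mod 10) forces N=7, so N=7.
Step 9. [col 4: K + N ≡ M (mod 10)] from column 4 (N=7, M=8, carry-in 1, digits 1,2,4,5,6,7,8,9 already taken and all letters distinct): K must equal 0. So K=0.

Answer: H=5, K=0, M=8, N=7, R=4, S=2, T=6, U=1, Y=9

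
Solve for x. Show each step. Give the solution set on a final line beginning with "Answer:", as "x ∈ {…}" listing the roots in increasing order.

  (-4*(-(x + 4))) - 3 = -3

Step 1. [(-4*(-(x + 4))) - 3 = -3] the outer -3 inverts by adding 3. So sub: -4*(-(x + 4)) = 0.
Step 2. [-4*(-(x + 4)) = 0] -4·(inner) — divide through by -4 ⇒ div: -(x + 4) = 0.
Step 3. [-(x + 4) = 0] flip signs both sides, so neg: x + 4 = 0.
Step 4. [x + 4 = 0] subtract 4: x sits inside (… + 4). So sub: x = -4.

Answer: x ∈ {-4}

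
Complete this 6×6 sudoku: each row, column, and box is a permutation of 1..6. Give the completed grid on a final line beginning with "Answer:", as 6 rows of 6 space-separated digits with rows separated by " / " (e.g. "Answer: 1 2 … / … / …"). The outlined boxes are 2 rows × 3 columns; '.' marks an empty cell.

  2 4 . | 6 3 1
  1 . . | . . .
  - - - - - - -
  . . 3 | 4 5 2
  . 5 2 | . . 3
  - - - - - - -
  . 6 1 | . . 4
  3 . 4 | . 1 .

Step 1. [r5c5∈{2}] nothing but 2 survives at r5c5 ⇒ r5c5=2.
Step 2. [r2c6∈{5}] r2c6 has the single candidate 5, so r2c6=5.
Step 3. [r3c1∈{6}] r3c1's peers cover all but 6, so r3c1=6.
Step 4. [r6c4∈{5}] r6c4's peers cover all but 5 ⇒ r6c4=5.
Step 5. [r2c2∈{3}] nothing but 3 survives at r2c2. So r2c2=3.
Step 6. [r5c1∈{5}] nothing but 5 survives at r5c1 ⇒ r5c1=5.
Step 7. [r1c3∈{5}] r1c3's peers cover all but 5 ⇒ r1c3=5.
Step 8. [r5c4∈{3}] r5c4's peers cover all but 3 ⇒ r5c4=3.
Step 9. [r2c3∈{6}] r2c3 is down to just 6 ⇒ r2c3=6.
Step 10. [r4c5∈{6}] r4c5 has the single candidate 6. So r4c5=6.
Step 11. [r3c2∈{1}] r3c2 is down to just 1, so r3c2=1.
Step 12. [r2c5∈{4}] r2c5 is down to just 4. So r2c5=4.
Step 13. [r6c6∈{6}] only 6 remains possible at r6c6, so r6c6=6.
Step 14. [r4c1∈{4}] only 4 remains possible at r4c1 ⇒ r4c1=4.
Step 15. [r2c4∈{2}] nothing but 2 survives at r2c4. So r2c4=2.
Step 16. [r4c4∈{1}] r4c4 has the single candidate 1, so r4c4=1.
Step 17. [r6c2∈{2}] only 2 remains possible at r6c2, so r6c2=2.

Answer: 2 4 5 6 3 1 / 1 3 6 2 4 5 / 6 1 3 4 5 2 / 4 5 2 1 6 3 / 5 6 1 3 2 4 / 3 2 4 5 1 6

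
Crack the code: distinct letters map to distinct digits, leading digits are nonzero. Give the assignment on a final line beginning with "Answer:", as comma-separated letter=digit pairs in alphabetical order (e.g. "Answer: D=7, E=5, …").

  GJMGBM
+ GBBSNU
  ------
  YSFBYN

Step 1. [col 1: M + U ≡ N (mod 10)] M=2 is one option consistent with column 1 (M + U ≡ N (mod 10), carry-in 0) — take it. So M=2.
Step 2. [col 1: M + U ≡ N (mod 10)] no forcing yet in column 1 (carry-in 0); U=4 is free and consistent — try it. So U=4.
Step 3. [col 1: M + U ≡ N (mod 10)] column 1: given M=2, U=4, carry-in 0, and digits 2,4 already taken and all letters distinct, M+U≡N (mod 10) forces N=6 ⇒ N=6.
Step 4. [col 2: B + N ≡ Y (mod 10)] no forcing yet in column 2 (carry-in 0); B=7 is free and consistent — try it. So B=7.
Step 5. [col 2: B + N ≡ Y (mod 10)] column 2 reads B+N+carry(0)=Y with B=7, N=6; with digits 2,4,6,7 already taken and all letters distinct, the only value for Y is 3 ⇒ Y=3.
Step 6. [col 3: G + S ≡ B (mod 10)] no forcing yet in column 3 (carry-in 1); G=1 is free and consistent — try it, so G=1.
Step 7. [col 3: G + S ≡ B (mod 10)] column 3: given G=1, B=7, carry-in 1, and digits 1,2,3,4,6,7 already taken and all letters distinct, G+S≡B (mod 10) forces S=5 ⇒ S=5.
Step 8. [col 4: M + B ≡ F (mod 10)] in column 4 we have M+B≡F with carry-in 0; given M=2, B=7 and digits 1,2,3,4,5,6,7 already taken and all letters distinct, that pins F to 9 ⇒ F=9.
Step 9. [col 5: J + B ≡ S (mod 10)] column 5: given B=7, S=5, carry-in 0, and digits 1,2,3,4,5,6,7,9 already taken and all letters distinct, J+B≡S (mod 10) forces J=8 ⇒ J=8.

Answer: B=7, F=9, G=1, J=8, M=2, N=6, S=5, U=4, Y=3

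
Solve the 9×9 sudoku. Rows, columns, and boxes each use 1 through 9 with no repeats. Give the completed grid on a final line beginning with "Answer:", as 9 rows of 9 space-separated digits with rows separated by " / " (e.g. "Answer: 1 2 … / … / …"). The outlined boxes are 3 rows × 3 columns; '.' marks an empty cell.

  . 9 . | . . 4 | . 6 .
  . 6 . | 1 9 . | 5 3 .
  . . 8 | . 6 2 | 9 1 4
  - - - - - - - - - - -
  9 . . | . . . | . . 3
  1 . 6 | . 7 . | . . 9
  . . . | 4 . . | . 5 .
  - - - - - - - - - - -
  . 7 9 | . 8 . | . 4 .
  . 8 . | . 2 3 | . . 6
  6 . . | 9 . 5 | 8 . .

Step 1. [r9c2∈{1,2,3,4}] in col 2, 1 fits only at r9c2 ⇒ r9c2=1.
Step 2. [r2c6∈{7,8}] in col 6, 7 fits only at r2c6. So r2c6=7.
Step 3. [r5c6∈{8}] only 8 remains possible at r5c6. So r5c6=8.
Step 4. [r5c8∈{2}] r5c8 is down to just 2 ⇒ r5c8=2.
Step 5. [r3c1∈{3,5,7}] 7 has one home in row 3: r3c1. So r3c1=7.
Step 6. [r8c7∈{1,7}] across row 8, 1 lands solely at r8c7 ⇒ r8c7=1.
Step 7. [r9c3∈{2,3,4}] 3 has one home in row 9: r9c3, so r9c3=3.
Step 8. [r7c1∈{2,5}] 2 has one home in box 7: r7c1, so r7c1=2.
Step 9. [r1c7∈{2,7}] col 7 places 2 nowhere but r1c7. So r1c7=2.
Step 10. [r4c4∈{2,5,6}] 2 has one home in col 4: r4c4 ⇒ r4c4=2.
Step 11. [r6c9∈{1,7,8}] col 9 places 1 nowhere but r6c9. So r6c9=1.
Step 12. [r6c5∈{3}] r6c5 is down to just 3. So r6c5=3.
Step 13. [r1c5∈{5}] nothing but 5 survives at r1c5 ⇒ r1c5=5.
Step 14. [r5c2∈{3,4,5}] row 5 places 3 nowhere but r5c2 ⇒ r5c2=3.
Step 15. [r4c2∈{4,5}] 4 has one home in col 2: r4c2, so r4c2=4.
Step 16. [r9c8∈{7}] only 7 remains possible at r9c8. So r9c8=7.
Step 17. [r2c1∈{4}] r2c1's peers cover all but 4 ⇒ r2c1=4.
Step 18. [r4c3∈{5,7}] across row 4, 5 lands solely at r4c3, so r4c3=5.
Step 19. [r7c6∈{1,6}] 1 has one home in row 7: r7c6. So r7c6=1.
Step 20. [r4c6∈{6}] r4c6 has the single candidate 6, so r4c6=6.
Step 21. [r1c4∈{3,8}] across col 4, 8 lands solely at r1c4. So r1c4=8.
Step 22. [r6c3∈{2,7}] in col 3, 7 fits only at r6c3, so r6c3=7.
Step 23. [r1c9∈{7}] r1c9 has the single candidate 7, so r1c9=7.
Step 24. [r5c4∈{5}] only 5 remains possible at r5c4, so r5c4=5.
Step 25. [r8c4∈{7}] r8c4's peers cover all but 7, so r8c4=7.
Step 26. [r5c7∈{4}] r5c7 is down to just 4. So r5c7=4.
Step 27. [r2c3∈{2}] r2c3's peers cover all but 2, so r2c3=2.
Step 28. [r7c9∈{5}] only 5 remains possible at r7c9, so r7c9=5.
Step 29. [r4c7∈{7}] only 7 remains possible at r4c7 ⇒ r4c7=7.
Step 30. [r6c1∈{8}] only 8 remains possible at r6c1 ⇒ r6c1=8.
Step 31. [r6c7∈{6}] nothing but 6 survives at r6c7, so r6c7=6.
Step 32. [r8c3∈{4}] r8c3 has the single candidate 4, so r8c3=4.
Step 33. [r7c4∈{6}] only 6 remains possible at r7c4, so r7c4=6.
Step 34. [r9c9∈{2}] r9c9 is down to just 2. So r9c9=2.
Step 35. [r4c8∈{8}] r4c8 is down to just 8, so r4c8=8.
Step 36. [r3c2∈{5}] r3c2 is down to just 5, so r3c2=5.
Step 37. [r2c9∈{8}] only 8 remains possible at r2c9 ⇒ r2c9=8.
Step 38. [r3c4∈{3}] r3c4 is down to just 3. So r3c4=3.
Step 39. [r8c8∈{9}] only 9 remains possible at r8c8. So r8c8=9.
Step 40. [r8c1∈{5}] nothing but 5 survives at r8c1, so r8c1=5.
Step 41. [r6c6∈{9}] only 9 remains possible at r6c6, so r6c6=9.
Step 42. [r4c5∈{1}] r4c5's peers cover all but 1, so r4c5=1.
Step 43. [r6c2∈{2}] only 2 remains possible at r6c2 ⇒ r6c2=2.
Step 44. [r1c1∈{3}] r1c1 is down to just 3 ⇒ r1c1=3.
Step 45. [r7c7∈{3}] only 3 remains possible at r7c7. So r7c7=3.
Step 46. [r1c3∈{1}] only 1 remains possible at r1c3. So r1c3=1.
Step 47. [r9c5∈{4}] nothing but 4 survives at r9c5, so r9c5=4.

Answer: 3 9 1 8 5 4 2 6 7 / 4 6 2 1 9 7 5 3 8 / 7 5 8 3 6 2 9 1 4 / 9 4 5 2 1 6 7 8 3 / 1 3 6 5 7 8 4 2 9 / 8 2 7 4 3 9 6 5 1 / 2 7 9 6 8 1 3 4 5 / 5 8 4 7 2 3 1 9 6 / 6 1 3 9 4 5 8 7 2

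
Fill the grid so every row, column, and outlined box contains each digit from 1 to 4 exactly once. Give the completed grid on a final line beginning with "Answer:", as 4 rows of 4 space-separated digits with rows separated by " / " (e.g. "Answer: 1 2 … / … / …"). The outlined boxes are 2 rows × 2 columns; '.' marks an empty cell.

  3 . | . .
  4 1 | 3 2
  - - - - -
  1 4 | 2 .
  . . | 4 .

Step 1. [r4c2∈{2,3}] col 2 places 3 nowhere but r4c2, so r4c2=3.
Step 2. [r1c4∈{1,4}] in row 1, 4 fits only at r1c4 ⇒ r1c4=4.
Step 3. [r4c4∈{1}] r4c4 has the single candidate 1 ⇒ r4c4=1.
Step 4. [r1c2∈{2}] nothing but 2 survives at r1c2. So r1c2=2.
Step 5. [r3c4∈{3}] only 3 remains possible at r3c4. So r3c4=3.
Step 6. [r1c3∈{1}] only 1 remains possible at r1c3. So r1c3=1.
Step 7. [r4c1∈{2}] r4c1 is down to just 2, so r4c1=2.

Answer: 3 2 1 4 / 4 1 3 2 / 1 4 2 3 / 2 3 4 1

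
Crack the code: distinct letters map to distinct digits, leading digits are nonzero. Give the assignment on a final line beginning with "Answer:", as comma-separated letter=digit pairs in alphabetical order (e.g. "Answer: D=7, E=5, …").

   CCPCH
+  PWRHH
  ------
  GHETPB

Step 1. [G] the sum has 6 digits but both addends have 5; that extra leading digit G is the final carry, namely 1, so G=1.
Step 2. [col 1: H + H ≡ B (mod 10)] column 1 (H + H ≡ B (mod 10), carry-in 0) doesn't pin B yet; pick B=8 and continue, so B=8.
Step 3. [col 1: H + H ≡ B (mod 10)] column 1 (H + H ≡ B (mod 10), carry-in 0) doesn't pin H yet; pick H=4 and continue, so H=4.
Step 4. [col 2: C + H ≡ P (mod 10)] several values work for P in column 2 (C + H ≡ P (mod 10), carry-in 0); try P=9. So P=9.
Step 5. [col 2: C + H ≡ P (mod 10)] in column 2 we have C+H≡P with carry-in 0; given H=4, P=9 and digits 1,4,8,9 already taken and all letters distinct, that pins C to 5, so C=5.
Step 6. [col 3: P + R ≡ T (mod 10)] several values work for R in column 3 (P + R ≡ T (mod 10), carry-in 0); try R=3 ⇒ R=3.
Step 7. [col 3: P + R ≡ T (mod 10)] from column 3 (P=9, R=3, carry-in 0, digits 1,3,4,5,8,9 already taken and all letters distinct): T must equal 2, so T=2.
Step 8. [col 4: C + W ≡ E (mod 10)] in column 4 we have C+W≡E with carry-in 1; given C=5 and digits 1,2,3,4,5,8,9 already taken and all letters distinct, that pins E to 6, so E=6.
Step 9. [col 4: C + W ≡ E (mod 10)] from column 4 (C=5, E=6, carry-in 1, digits 1,2,3,4,5,6,8,9 already taken and all letters distinct): W must equal 0 ⇒ W=0.

Answer: B=8, C=5, E=6, G=1, H=4, P=9, R=3, T=2, W=0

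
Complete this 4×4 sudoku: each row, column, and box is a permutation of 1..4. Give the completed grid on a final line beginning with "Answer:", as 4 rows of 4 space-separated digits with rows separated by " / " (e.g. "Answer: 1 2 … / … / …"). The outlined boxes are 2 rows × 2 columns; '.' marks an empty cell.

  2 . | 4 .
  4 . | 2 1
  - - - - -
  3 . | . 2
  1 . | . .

Step 1. [r1c4∈{3}] r1c4's peers cover all but 3. So r1c4=3.
Step 2. [r4c2∈{2,4}] 2 has one home in row 4: r4c2. So r4c2=2.
Step 3. [r1c2∈{1}] nothing but 1 survives at r1c2, so r1c2=1.
Step 4. [r4c3∈{3}] r4c3 is down to just 3. So r4c3=3.
Step 5. [r3c2∈{4}] nothing but 4 survives at r3c2, so r3c2=4.
Step 6. [r3c3∈{1}] r3c3 has the single candidate 1 ⇒ r3c3=1.
Step 7. [r4c4∈{4}] r4c4 has the single candidate 4 ⇒ r4c4=4.
Step 8. [r2c2∈{3}] r2c2 is down to just 3. So r2c2=3.

Answer: 2 1 4 3 / 4 3 2 1 / 3 4 1 2 / 1 2 3 4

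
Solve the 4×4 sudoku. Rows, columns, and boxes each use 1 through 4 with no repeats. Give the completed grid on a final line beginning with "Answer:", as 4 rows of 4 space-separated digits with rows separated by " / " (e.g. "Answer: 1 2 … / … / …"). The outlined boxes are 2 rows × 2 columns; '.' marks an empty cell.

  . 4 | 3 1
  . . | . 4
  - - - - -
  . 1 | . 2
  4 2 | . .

Step 1. [r2c1∈{1,2,3}] across row 2, 1 lands solely at r2c1. So r2c1=1.
Step 2. [r3c1∈{3}] nothing but 3 survives at r3c1. So r3c1=3.
Step 3. [r2c2∈{3}] r2c2 has the single candidate 3, so r2c2=3.
Step 4. [r4c3∈{1}] r4c3 has the single candidate 1, so r4c3=1.
Step 5. [r3c3∈{4}] nothing but 4 survives at r3c3, so r3c3=4.
Step 6. [r1c1∈{2}] nothing but 2 survives at r1c1. So r1c1=2.
Step 7. [r4c4∈{3}] r4c4's peers cover all but 3. So r4c4=3.
Step 8. [r2c3∈{2}] r2c3's peers cover all but 2 ⇒ r2c3=2.

Answer: 2 4 3 1 / 1 3 2 4 / 3 1 4 2 / 4 2 1 3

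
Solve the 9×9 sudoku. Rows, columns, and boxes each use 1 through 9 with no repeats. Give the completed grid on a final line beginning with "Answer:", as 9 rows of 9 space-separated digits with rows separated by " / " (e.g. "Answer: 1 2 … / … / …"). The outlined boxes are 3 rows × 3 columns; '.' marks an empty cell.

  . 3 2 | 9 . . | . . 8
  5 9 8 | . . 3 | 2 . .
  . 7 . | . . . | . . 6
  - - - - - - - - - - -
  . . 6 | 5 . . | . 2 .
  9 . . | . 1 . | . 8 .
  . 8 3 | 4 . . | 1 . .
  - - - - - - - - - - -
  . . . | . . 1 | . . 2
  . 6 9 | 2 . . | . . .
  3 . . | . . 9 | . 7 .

Step 1. [r1c1∈{1,4,6}] 6 has one home in col 1: r1c1, so r1c1=6.
Step 2. [r1c8∈{1,4,5}] 1 has one home in row 1: r1c8. So r1c8=1.
Step 3. [r2c8∈{4}] nothing but 4 survives at r2c8, so r2c8=4.
Step 4. [r2c9∈{7}] r2c9 has the single candidate 7, so r2c9=7.
Step 5. [r1c7∈{5}] r1c7 is down to just 5. So r1c7=5.
Step 6. [r6c1∈{2,7}] 2 has one home in col 1: r6c1, so r6c1=2.
Step 7. [r2c5∈{6}] only 6 remains possible at r2c5. So r2c5=6.
Step 8. [r3c5∈{2,4,5,8}] in col 5, 2 fits only at r3c5 ⇒ r3c5=2.
Step 9. [r3c6∈{4,5,8}] across row 3, 5 lands solely at r3c6 ⇒ r3c6=5.
Step 10. [r9c2∈{1,2,4,5}] in row 9, 2 fits only at r9c2 ⇒ r9c2=2.
Step 11. [r3c4∈{1,8}] 8 has one home in row 3: r3c4 ⇒ r3c4=8.
Step 12. [r9c4∈{6}] r9c4 has the single candidate 6. So r9c4=6.
Step 13. [r5c6∈{2,6,7}] in row 5, 2 fits only at r5c6 ⇒ r5c6=2.
Step 14. [r5c7∈{3,4,6,7}] row 5 places 6 nowhere but r5c7, so r5c7=6.
Step 15. [r4c7∈{3,4,7,9}] 7 has one home in col 7: r4c7, so r4c7=7.
Step 16. [r5c3∈{4,5,7}] box 4 places 7 nowhere but r5c3, so r5c3=7.
Step 17. [r7c4∈{3,7}] across col 4, 7 lands solely at r7c4 ⇒ r7c4=7.
Step 18. [r5c2∈{4,5}] in box 4, 5 fits only at r5c2, so r5c2=5.
Step 19. [r7c2∈{4}] r7c2's peers cover all but 4, so r7c2=4.
Step 20. [r5c9∈{3,4}] across row 5, 4 lands solely at r5c9 ⇒ r5c9=4.
Step 21. [r7c3∈{5}] r7c3 is down to just 5 ⇒ r7c3=5.
Step 22. [r7c1∈{8}] nothing but 8 survives at r7c1 ⇒ r7c1=8.
Step 23. [r7c5∈{3}] nothing but 3 survives at r7c5. So r7c5=3.
Step 24. [r9c3∈{1}] only 1 remains possible at r9c3 ⇒ r9c3=1.
Step 25. [r9c9∈{5}] r9c9 has the single candidate 5. So r9c9=5.
Step 26. [r6c9∈{9}] r6c9's peers cover all but 9. So r6c9=9.
Step 27. [r8c8∈{3}] nothing but 3 survives at r8c8. So r8c8=3.
Step 28. [r3c1∈{1,4}] r3c1 is the only open cell in row 3 admitting 1. So r3c1=1.
Step 29. [r6c5∈{7}] r6c5's peers cover all but 7 ⇒ r6c5=7.
Step 30. [r1c5∈{4}] r1c5's peers cover all but 4, so r1c5=4.
Step 31. [r9c5∈{8}] r9c5's peers cover all but 8, so r9c5=8.
Step 32. [r3c8∈{9}] r3c8 has the single candidate 9. So r3c8=9.
Step 33. [r8c7∈{4,8}] row 8 places 8 nowhere but r8c7. So r8c7=8.
Step 34. [r8c6∈{4}] only 4 remains possible at r8c6. So r8c6=4.
Step 35. [r9c7∈{4}] r9c7's peers cover all but 4, so r9c7=4.
Step 36. [r3c7∈{3}] r3c7 is down to just 3 ⇒ r3c7=3.
Step 37. [r3c3∈{4}] only 4 remains possible at r3c3 ⇒ r3c3=4.
Step 38. [r4c9∈{3}] nothing but 3 survives at r4c9. So r4c9=3.
Step 39. [r8c9∈{1}] r8c9's peers cover all but 1. So r8c9=1.
Step 40. [r1c6∈{7}] nothing but 7 survives at r1c6, so r1c6=7.
Step 41. [r6c6∈{6}] only 6 remains possible at r6c6. So r6c6=6.
Step 42. [r4c6∈{8}] only 8 remains possible at r4c6 ⇒ r4c6=8.
Step 43. [r4c2∈{1}] r4c2 has the single candidate 1 ⇒ r4c2=1.
Step 44. [r4c1∈{4}] r4c1 has the single candidate 4 ⇒ r4c1=4.
Step 45. [r6c8∈{5}] r6c8 is down to just 5. So r6c8=5.
Step 46. [r2c4∈{1}] r2c4 is down to just 1. So r2c4=1.
Step 47. [r8c5∈{5}] r8c5 is down to just 5 ⇒ r8c5=5.
Step 48. [r8c1∈{7}] nothing but 7 survives at r8c1 ⇒ r8c1=7.
Step 49. [r7c7∈{9}] r7c7 is down to just 9 ⇒ r7c7=9.
Step 50. [r4c5∈{9}] nothing but 9 survives at r4c5 ⇒ r4c5=9.
Step 51. [r7c8∈{6}] r7c8 has the single candidate 6 ⇒ r7c8=6.
Step 52. [r5c4∈{3}] nothing but 3 survives at r5c4 ⇒ r5c4=3.

Answer: 6 3 2 9 4 7 5 1 8 / 5 9 8 1 6 3 2 4 7 / 1 7 4 8 2 5 3 9 6 / 4 1 6 5 9 8 7 2 3 / 9 5 7 3 1 2 6 8 4 / 2 8 3 4 7 6 1 5 9 / 8 4 5 7 3 1 9 6 2 / 7 6 9 2 5 4 8 3 1 / 3 2 1 6 8 9 4 7 5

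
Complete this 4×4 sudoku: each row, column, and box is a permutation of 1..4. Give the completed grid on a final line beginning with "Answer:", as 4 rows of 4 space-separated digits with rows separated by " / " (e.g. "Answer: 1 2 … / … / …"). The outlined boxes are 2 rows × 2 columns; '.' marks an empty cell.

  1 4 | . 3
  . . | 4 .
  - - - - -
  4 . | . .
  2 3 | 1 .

Step 1. [r1c3∈{2}] only 2 remains possible at r1c3, so r1c3=2.
Step 2. [r4c4∈{4}] r4c4 is down to just 4. So r4c4=4.
Step 3. [r2c2∈{2}] only 2 remains possible at r2c2 ⇒ r2c2=2.
Step 4. [r3c2∈{1}] only 1 remains possible at r3c2, so r3c2=1.
Step 5. [r3c4∈{2}] r3c4 is down to just 2, so r3c4=2.
Step 6. [r2c1∈{3}] r2c1's peers cover all but 3 ⇒ r2c1=3.
Step 7. [r2c4∈{1}] r2c4 is down to just 1 ⇒ r2c4=1.
Step 8. [r3c3∈{3}] only 3 remains possible at r3c3, so r3c3=3.

Answer: 1 4 2 3 / 3 2 4 1 / 4 1 3 2 / 2 3 1 4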